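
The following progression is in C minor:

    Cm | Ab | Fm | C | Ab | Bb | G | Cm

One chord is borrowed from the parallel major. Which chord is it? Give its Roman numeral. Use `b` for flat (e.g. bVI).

C minor has the diatonic set Cm, Ddim, Eb, Fm, G, Ab, Bb (with V from harmonic minor). Of the given chords, Cm, Ab, Fm, Bb and G are diatonic. C (C–E–G) doesn't fit — on degree 1 C minor would have Cm (i). C is the degree-1 chord of C major, so it is the borrowed I.

I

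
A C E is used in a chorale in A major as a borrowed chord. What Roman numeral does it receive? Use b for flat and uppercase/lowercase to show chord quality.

i

A is scale degree 1 in A major. Diatonically A major has A (I) on that degree; A–C–E is instead the minor chord native to A minor, so it takes the label i.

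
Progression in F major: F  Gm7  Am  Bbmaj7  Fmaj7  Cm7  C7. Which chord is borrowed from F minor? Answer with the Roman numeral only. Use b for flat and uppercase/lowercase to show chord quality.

F major has the diatonic set F, Gm, Am, Bb, C, Dm, Edim. F, Gm7, Am, Bbmaj7, Fmaj7 and C7 are all diatonic. But Cm7 (C–Eb–G–Bb) is foreign: the diatonic V on degree 5 is C, whereas Cm7 comes from F minor. It is labeled v7.

v7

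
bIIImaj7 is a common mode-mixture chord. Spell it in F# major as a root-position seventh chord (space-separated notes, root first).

A C# E G#

The root of bIIImaj7 is the lowered 3rd degree: A# becomes A. In F# minor the chord on A is A–C#–E–G#.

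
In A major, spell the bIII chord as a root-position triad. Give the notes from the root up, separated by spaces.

bIII is built on the lowered scale degree 3. In A major degree 3 is C#; lowered it becomes C. Stacking thirds in A minor on C gives C–E–G.

C E G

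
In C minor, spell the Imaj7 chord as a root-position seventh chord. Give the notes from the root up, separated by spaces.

Imaj7 is built on scale degree 1, which is C in both C minor and its parallel. In C major the chord on C is C–E–G–B.

C E G B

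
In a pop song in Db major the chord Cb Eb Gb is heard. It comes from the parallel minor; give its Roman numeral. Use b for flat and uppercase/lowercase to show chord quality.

Cb is the lowered form of scale degree 7 in Db major (the diatonic degree 7 is C). Cb–Eb–Gb is a major chord — the form found in Db minor, not the diatonic vii° (Cdim). Borrowed into Db major it is written bVII.

bVII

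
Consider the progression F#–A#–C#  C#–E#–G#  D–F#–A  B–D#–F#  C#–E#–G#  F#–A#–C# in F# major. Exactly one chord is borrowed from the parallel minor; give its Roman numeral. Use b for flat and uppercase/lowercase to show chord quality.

F# major has the diatonic set F#, G#m, A#m, B, C#, D#m, E#dim. Of the given chords, F#–A#–C# = F#, C#–E#–G# = C# and B–D#–F# = B are diatonic. But D–F#–A is foreign: the diatonic vi on degree 6 is D#m, whereas D comes from F# minor. It is labeled bVI.

bVI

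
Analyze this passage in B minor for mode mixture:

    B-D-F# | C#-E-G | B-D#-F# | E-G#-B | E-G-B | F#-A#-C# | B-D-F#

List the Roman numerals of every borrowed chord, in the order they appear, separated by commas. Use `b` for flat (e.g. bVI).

In B minor (with V from harmonic minor) the diatonic chords are Bm, C#dim, D, Em, F#, G, A. B–D–F# = Bm, C#–E–G = C#dim, E–G–B = Em and F#–A#–C# = F# are all diatonic. B–D#–F# doesn't fit — on degree 1 B minor would have Bm (i). B is the degree-1 chord of B major, so it is the borrowed I. E–G#–B is not: scale degree 4 in B minor carries Em (iv). In B major the chord on that degree is E, so here it functions as IV, borrowed from the parallel major.

I, IV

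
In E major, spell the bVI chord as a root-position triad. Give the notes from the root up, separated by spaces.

Scale degree 6 in E major is C#. bVI uses the lowered form, C, taken from E minor. In E minor the chord on C is C–E–G.

C E G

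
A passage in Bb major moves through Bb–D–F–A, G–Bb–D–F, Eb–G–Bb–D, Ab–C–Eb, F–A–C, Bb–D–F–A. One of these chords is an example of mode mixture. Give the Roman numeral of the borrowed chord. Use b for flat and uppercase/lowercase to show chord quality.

In Bb major the diatonic chords are Bb, Cm, Dm, Eb, F, Gm, Adim. Bb–D–F–A = Bbmaj7, G–Bb–D–F = Gm7, Eb–G–Bb–D = Ebmaj7 and F–A–C = F all belong to that set. Ab–C–Eb is not: scale degree 7 in Bb major carries Adim (vii°). In Bb minor the chord on that degree is Ab, so here it functions as bVII, borrowed from the parallel minor.

bVII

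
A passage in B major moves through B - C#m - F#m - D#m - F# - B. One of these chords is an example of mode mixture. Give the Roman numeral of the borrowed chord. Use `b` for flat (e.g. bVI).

v

B major has the diatonic set B, C#m, D#m, E, F#, G#m, A#dim. Of the given chords, B, C#m, D#m and F# are diatonic. But F#m (F#–A–C#) is foreign: the diatonic V on degree 5 is F#, whereas F#m comes from B minor. It is labeled v.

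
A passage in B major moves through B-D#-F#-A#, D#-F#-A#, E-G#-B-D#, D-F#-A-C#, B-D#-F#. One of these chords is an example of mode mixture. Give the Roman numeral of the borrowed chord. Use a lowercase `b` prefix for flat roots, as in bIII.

The diatonic triads in B major are B, C#m, D#m, E, F#, G#m, A#dim. B–D#–F#–A# = Bmaj7, D#–F#–A# = D#m, E–G#–B–D# = Emaj7 and B–D#–F# = B all belong to that set. D–F#–A–C# doesn't fit — on degree 3 B major would have D#m (iii). Dmaj7 is the degree-3 chord of B minor, so it is the borrowed bIIImaj7.

bIIImaj7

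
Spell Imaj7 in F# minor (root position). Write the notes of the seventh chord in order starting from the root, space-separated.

Imaj7 is built on scale degree 1, which is F# in both F# minor and its parallel. Building the major-seventh chord from the parallel major on F#: F#–A#–C#–E#.

F# A# C# E#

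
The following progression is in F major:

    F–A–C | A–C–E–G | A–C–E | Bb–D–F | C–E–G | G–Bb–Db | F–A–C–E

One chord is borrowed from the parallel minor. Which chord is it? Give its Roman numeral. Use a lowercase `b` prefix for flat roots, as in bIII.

F major has the diatonic set F, Gm, Am, Bb, C, Dm, Edim. Of the given chords, F–A–C = F, A–C–E–G = Am7, A–C–E = Am, Bb–D–F = Bb, C–E–G = C and F–A–C–E = Fmaj7 are diatonic. G–Bb–Db is not: scale degree 2 in F major carries Gm (ii). In F minor the chord on that degree is Gdim, so here it functions as ii°, borrowed from the parallel minor.

ii°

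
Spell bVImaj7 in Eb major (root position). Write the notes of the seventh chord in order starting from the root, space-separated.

Scale degree 6 in Eb major is C. bVImaj7 uses the lowered form, Cb, taken from Eb minor. In Eb minor the chord on Cb is Cb–Eb–Gb–Bb.

Cb Eb Gb Bb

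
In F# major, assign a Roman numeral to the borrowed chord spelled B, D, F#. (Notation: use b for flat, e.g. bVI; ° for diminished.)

iv

B is scale degree 4 in F# major. The diatonic chord on degree 4 would be B (IV), but B–D–F# is the minor chord from F# minor. As a borrowed chord it is labeled iv.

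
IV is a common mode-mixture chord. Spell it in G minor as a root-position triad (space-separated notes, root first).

C E G

IV is built on scale degree 4, which is C in both G minor and its parallel. In G major the chord on C is C–E–G.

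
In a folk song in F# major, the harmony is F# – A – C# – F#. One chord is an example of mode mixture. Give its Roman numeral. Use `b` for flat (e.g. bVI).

bIII

In F# major the diatonic chords are F#, G#m, A#m, B, C#, D#m, E#dim. F# and C# both belong to that set. A (A–C#–E) is not: scale degree 3 in F# major carries A#m (iii). In F# minor the chord on that degree is A, so here it functions as bIII, borrowed from the parallel minor.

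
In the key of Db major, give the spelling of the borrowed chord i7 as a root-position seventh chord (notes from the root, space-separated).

i7 is built on scale degree 1, which is Db in both Db major and its parallel. Building the minor-seventh chord from the parallel minor on Db: Db–Fb–Ab–Cb.

Db Fb Ab Cb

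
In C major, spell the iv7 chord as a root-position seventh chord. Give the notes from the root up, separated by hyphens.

iv7 is built on scale degree 4, which is F in both C major and its parallel. Building the minor-seventh chord from the parallel minor on F: F–Ab–C–Eb.

F-Ab-C-Eb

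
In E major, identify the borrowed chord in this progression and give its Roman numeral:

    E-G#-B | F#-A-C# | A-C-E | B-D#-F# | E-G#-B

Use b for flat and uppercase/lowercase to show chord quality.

iv

In E major the diatonic chords are E, F#m, G#m, A, B, C#m, D#dim. Of the given chords, E–G#–B = E, F#–A–C# = F#m and B–D#–F# = B are diatonic. A–C–E is not: scale degree 4 in E major carries A (IV). In E minor the chord on that degree is Am, so here it functions as iv, borrowed from the parallel minor.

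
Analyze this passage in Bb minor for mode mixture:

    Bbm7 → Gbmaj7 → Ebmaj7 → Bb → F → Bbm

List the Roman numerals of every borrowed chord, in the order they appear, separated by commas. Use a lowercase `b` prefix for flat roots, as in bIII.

IVmaj7, I

The diatonic triads in Bb minor (with V from harmonic minor) are Bbm, Cdim, Db, Ebm, F, Gb, Ab. Bbm7, Gbmaj7, F and Bbm are all diatonic. But Ebmaj7 (Eb–G–Bb–D) is foreign: the diatonic iv on degree 4 is Ebm, whereas Ebmaj7 comes from Bb major. It is labeled IVmaj7. Bb (Bb–D–F) is not: scale degree 1 in Bb minor carries Bbm (i). In Bb major the chord on that degree is Bb, so here it functions as I, borrowed from the parallel major.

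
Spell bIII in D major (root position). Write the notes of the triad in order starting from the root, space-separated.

F A C

Scale degree 3 in D major is F#. bIII uses the lowered form, F, taken from D minor. Building the major chord from the parallel minor on F: F–A–C.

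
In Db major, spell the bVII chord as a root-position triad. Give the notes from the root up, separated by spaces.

Cb Eb Gb

The root of bVII is the lowered 7th degree: C becomes Cb. Stacking thirds in Db minor on Cb gives Cb–Eb–Gb.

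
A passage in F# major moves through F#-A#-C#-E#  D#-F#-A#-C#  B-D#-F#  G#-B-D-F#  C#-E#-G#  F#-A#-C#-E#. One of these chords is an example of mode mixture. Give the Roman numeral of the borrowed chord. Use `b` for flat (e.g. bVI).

F# major has the diatonic set F#, G#m, A#m, B, C#, D#m, E#dim. F#–A#–C#–E# = F#maj7, D#–F#–A#–C# = D#m7, B–D#–F# = B and C#–E#–G# = C# are all diatonic. But G#–B–D–F# is foreign: the diatonic ii on degree 2 is G#m, whereas G#m7b5 comes from F# minor. It is labeled iiø7.

iiø7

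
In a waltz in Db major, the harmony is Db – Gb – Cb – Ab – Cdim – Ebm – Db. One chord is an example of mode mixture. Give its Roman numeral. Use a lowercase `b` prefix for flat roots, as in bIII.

In Db major the diatonic chords are Db, Ebm, Fm, Gb, Ab, Bbm, Cdim. Of the given chords, Db, Gb, Ab, Cdim and Ebm are diatonic. Cb (Cb–Eb–Gb) doesn't fit — on degree 7 Db major would have Cdim (vii°). Cb is the degree-7 chord of Db minor, so it is the borrowed bVII.

bVII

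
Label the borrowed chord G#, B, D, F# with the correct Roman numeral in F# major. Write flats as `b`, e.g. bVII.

The root G# is the diatonic 2nd degree of F# major; the borrowing shows in the chord quality. Diatonically F# major has G#m (ii) on that degree; G#–B–D–F# is instead the half-diminished-seventh chord native to F# minor, so it takes the label iiø7.

iiø7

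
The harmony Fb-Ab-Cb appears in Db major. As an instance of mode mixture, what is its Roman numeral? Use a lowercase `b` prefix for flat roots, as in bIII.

In Db major scale degree 3 is F; Fb is its lowered form, from Db minor. The diatonic chord on degree 3 would be Fm (iii), but Fb–Ab–Cb is the major chord from Db minor. As a borrowed chord it is labeled bIII.

bIII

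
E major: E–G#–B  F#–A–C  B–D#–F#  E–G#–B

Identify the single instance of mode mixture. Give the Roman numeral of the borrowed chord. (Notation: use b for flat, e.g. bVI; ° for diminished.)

In E major the diatonic chords are E, F#m, G#m, A, B, C#m, D#dim. E–G#–B = E and B–D#–F# = B are both diatonic. F#–A–C doesn't fit — on degree 2 E major would have F#m (ii). F#dim is the degree-2 chord of E minor, so it is the borrowed ii°.

ii°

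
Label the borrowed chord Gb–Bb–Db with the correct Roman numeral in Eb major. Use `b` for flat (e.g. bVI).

Gb is the lowered form of scale degree 3 in Eb major (the diatonic degree 3 is G). Diatonically Eb major has Gm (iii) on that degree; Gb–Bb–Db is instead the major chord native to Eb minor, so it takes the label bIII.

bIII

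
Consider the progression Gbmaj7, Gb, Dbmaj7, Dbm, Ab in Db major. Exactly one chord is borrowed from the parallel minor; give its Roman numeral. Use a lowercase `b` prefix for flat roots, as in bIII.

In Db major the diatonic chords are Db, Ebm, Fm, Gb, Ab, Bbm, Cdim. Gbmaj7, Gb, Dbmaj7 and Ab are all diatonic. But Dbm (Db–Fb–Ab) is foreign: the diatonic I on degree 1 is Db, whereas Dbm comes from Db minor. It is labeled i.

i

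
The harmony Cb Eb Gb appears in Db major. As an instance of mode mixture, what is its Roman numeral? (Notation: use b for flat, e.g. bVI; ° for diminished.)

bVII

Cb is the lowered form of scale degree 7 in Db major (the diatonic degree 7 is C). Diatonically Db major has Cdim (vii°) on that degree; Cb–Eb–Gb is instead the major chord native to Db minor, so it takes the label bVII.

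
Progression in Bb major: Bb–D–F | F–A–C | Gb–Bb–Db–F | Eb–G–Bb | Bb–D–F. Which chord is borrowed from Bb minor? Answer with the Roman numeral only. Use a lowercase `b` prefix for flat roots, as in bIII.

Bb major has the diatonic set Bb, Cm, Dm, Eb, F, Gm, Adim. Bb–D–F = Bb, F–A–C = F and Eb–G–Bb = Eb are all diatonic. But Gb–Bb–Db–F is foreign: the diatonic vi on degree 6 is Gm, whereas Gbmaj7 comes from Bb minor. It is labeled bVImaj7.

bVImaj7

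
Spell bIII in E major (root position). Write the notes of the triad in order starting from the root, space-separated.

The root of bIII is the lowered 3rd degree: G# becomes G. In E minor the chord on G is G–B–D.

G B D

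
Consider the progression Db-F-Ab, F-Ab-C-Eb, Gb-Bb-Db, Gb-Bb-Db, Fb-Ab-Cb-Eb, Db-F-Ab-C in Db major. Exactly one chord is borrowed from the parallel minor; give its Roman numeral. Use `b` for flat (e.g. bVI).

In Db major the diatonic chords are Db, Ebm, Fm, Gb, Ab, Bbm, Cdim. Db–F–Ab = Db, F–Ab–C–Eb = Fm7, Gb–Bb–Db = Gb and Db–F–Ab–C = Dbmaj7 are all diatonic. Fb–Ab–Cb–Eb is not: scale degree 3 in Db major carries Fm (iii). In Db minor the chord on that degree is Fbmaj7, so here it functions as bIIImaj7, borrowed from the parallel minor.

bIIImaj7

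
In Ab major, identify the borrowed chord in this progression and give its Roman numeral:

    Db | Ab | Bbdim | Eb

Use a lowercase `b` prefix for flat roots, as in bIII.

In Ab major the diatonic chords are Ab, Bbm, Cm, Db, Eb, Fm, Gdim. Db, Ab and Eb all belong to that set. But Bbdim (Bb–Db–Fb) is foreign: the diatonic ii on degree 2 is Bbm, whereas Bbdim comes from Ab minor. It is labeled ii°.

ii°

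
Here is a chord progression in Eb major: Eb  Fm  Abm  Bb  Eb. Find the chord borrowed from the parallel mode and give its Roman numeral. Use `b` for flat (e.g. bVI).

iv

In Eb major the diatonic chords are Eb, Fm, Gm, Ab, Bb, Cm, Ddim. Eb, Fm and Bb are all diatonic. Abm (Ab–Cb–Eb) is not: scale degree 4 in Eb major carries Ab (IV). In Eb minor the chord on that degree is Abm, so here it functions as iv, borrowed from the parallel minor.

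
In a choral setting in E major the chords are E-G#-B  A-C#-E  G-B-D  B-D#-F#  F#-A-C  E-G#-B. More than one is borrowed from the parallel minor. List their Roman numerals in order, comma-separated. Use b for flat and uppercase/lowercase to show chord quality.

bIII, ii°

The diatonic triads in E major are E, F#m, G#m, A, B, C#m, D#dim. E–G#–B = E, A–C#–E = A and B–D#–F# = B are all diatonic. G–B–D doesn't fit — on degree 3 E major would have G#m (iii). G is the degree-3 chord of E minor, so it is the borrowed bIII. F#–A–C doesn't fit — on degree 2 E major would have F#m (ii). F#dim is the degree-2 chord of E minor, so it is the borrowed ii°.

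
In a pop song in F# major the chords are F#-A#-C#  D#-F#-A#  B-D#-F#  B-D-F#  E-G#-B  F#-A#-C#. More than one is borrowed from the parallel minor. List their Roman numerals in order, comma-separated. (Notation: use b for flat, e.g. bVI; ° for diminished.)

iv, bVII

F# major has the diatonic set F#, G#m, A#m, B, C#, D#m, E#dim. F#–A#–C# = F#, D#–F#–A# = D#m and B–D#–F# = B are all diatonic. B–D–F# doesn't fit — on degree 4 F# major would have B (IV). Bm is the degree-4 chord of F# minor, so it is the borrowed iv. E–G#–B doesn't fit — on degree 7 F# major would have E#dim (vii°). E is the degree-7 chord of F# minor, so it is the borrowed bVII.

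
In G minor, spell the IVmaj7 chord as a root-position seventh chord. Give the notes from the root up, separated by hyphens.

C-E-G-B

The root, C, is scale degree 4 — the same note in G minor and G major; only the chord quality changes. Stacking thirds in G major on C gives C–E–G–B.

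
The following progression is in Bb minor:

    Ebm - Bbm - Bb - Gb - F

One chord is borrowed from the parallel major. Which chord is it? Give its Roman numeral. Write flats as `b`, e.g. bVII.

I

Bb minor has the diatonic set Bbm, Cdim, Db, Ebm, F, Gb, Ab (with V from harmonic minor). Ebm, Bbm, Gb and F all belong to that set. But Bb (Bb–D–F) is foreign: the diatonic i on degree 1 is Bbm, whereas Bb comes from Bb major. It is labeled I.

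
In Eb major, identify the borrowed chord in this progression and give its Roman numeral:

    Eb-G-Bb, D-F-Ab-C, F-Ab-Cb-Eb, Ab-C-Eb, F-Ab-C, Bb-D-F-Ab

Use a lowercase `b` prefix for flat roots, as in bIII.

In Eb major the diatonic chords are Eb, Fm, Gm, Ab, Bb, Cm, Ddim. Of the given chords, Eb–G–Bb = Eb, D–F–Ab–C = Dm7b5, Ab–C–Eb = Ab, F–Ab–C = Fm and Bb–D–F–Ab = Bb7 are diatonic. F–Ab–Cb–Eb doesn't fit — on degree 2 Eb major would have Fm (ii). Fm7b5 is the degree-2 chord of Eb minor, so it is the borrowed iiø7.

iiø7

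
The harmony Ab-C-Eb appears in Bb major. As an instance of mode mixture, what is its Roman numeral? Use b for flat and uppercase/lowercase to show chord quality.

Ab is the lowered form of scale degree 7 in Bb major (the diatonic degree 7 is A). Ab–C–Eb is a major chord — the form found in Bb minor, not the diatonic vii° (Adim). Borrowed into Bb major it is written bVII.

bVII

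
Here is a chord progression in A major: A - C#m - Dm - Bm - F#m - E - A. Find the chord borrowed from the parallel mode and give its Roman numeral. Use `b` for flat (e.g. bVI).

A major has the diatonic set A, Bm, C#m, D, E, F#m, G#dim. A, C#m, Bm, F#m and E all belong to that set. But Dm (D–F–A) is foreign: the diatonic IV on degree 4 is D, whereas Dm comes from A minor. It is labeled iv.

iv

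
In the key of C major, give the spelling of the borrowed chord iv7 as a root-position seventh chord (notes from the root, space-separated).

The root, F, is scale degree 4 — the same note in C major and C minor; only the chord quality changes. Building the minor-seventh chord from the parallel minor on F: F–Ab–C–Eb.

F Ab C Eb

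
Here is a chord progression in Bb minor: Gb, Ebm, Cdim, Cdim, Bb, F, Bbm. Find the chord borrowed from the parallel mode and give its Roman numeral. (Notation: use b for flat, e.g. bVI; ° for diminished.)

I

In Bb minor (with V from harmonic minor) the diatonic chords are Bbm, Cdim, Db, Ebm, F, Gb, Ab. Gb, Ebm, Cdim, F and Bbm are all diatonic. But Bb (Bb–D–F) is foreign: the diatonic i on degree 1 is Bbm, whereas Bb comes from Bb major. It is labeled I.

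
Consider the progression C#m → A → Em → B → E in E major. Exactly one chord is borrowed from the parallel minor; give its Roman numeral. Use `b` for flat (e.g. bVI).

E major has the diatonic set E, F#m, G#m, A, B, C#m, D#dim. C#m, A, B and E all belong to that set. Em (E–G–B) is not: scale degree 1 in E major carries E (I). In E minor the chord on that degree is Em, so here it functions as i, borrowed from the parallel minor.

i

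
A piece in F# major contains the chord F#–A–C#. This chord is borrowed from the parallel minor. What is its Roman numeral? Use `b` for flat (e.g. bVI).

i

F# is scale degree 1 in F# major. The diatonic chord on degree 1 would be F# (I), but F#–A–C# is the minor chord from F# minor. As a borrowed chord it is labeled i.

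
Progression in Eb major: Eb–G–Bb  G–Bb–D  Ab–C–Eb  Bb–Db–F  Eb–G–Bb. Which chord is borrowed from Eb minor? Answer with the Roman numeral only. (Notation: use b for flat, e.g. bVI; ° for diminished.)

The diatonic triads in Eb major are Eb, Fm, Gm, Ab, Bb, Cm, Ddim. Eb–G–Bb = Eb, G–Bb–D = Gm and Ab–C–Eb = Ab all belong to that set. Bb–Db–F doesn't fit — on degree 5 Eb major would have Bb (V). Bbm is the degree-5 chord of Eb minor, so it is the borrowed v.

v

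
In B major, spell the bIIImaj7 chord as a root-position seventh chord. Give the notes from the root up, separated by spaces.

D F# A C#

bIIImaj7 is built on the lowered scale degree 3. In B major degree 3 is D#; lowered it becomes D. Stacking thirds in B minor on D gives D–F#–A–C#.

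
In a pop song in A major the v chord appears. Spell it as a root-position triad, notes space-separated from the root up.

E G B

v is built on scale degree 5, which is E in both A major and its parallel. In A minor the chord on E is E–G–B.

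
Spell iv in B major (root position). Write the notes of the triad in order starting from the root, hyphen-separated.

E-G-B

iv is built on scale degree 4, which is E in both B major and its parallel. In B minor the chord on E is E–G–B.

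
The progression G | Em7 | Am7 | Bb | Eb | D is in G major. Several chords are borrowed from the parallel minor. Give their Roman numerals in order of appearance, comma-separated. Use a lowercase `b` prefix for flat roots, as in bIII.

In G major the diatonic chords are G, Am, Bm, C, D, Em, F#dim. Of the given chords, G, Em7, Am7 and D are diatonic. But Bb (Bb–D–F) is foreign: the diatonic iii on degree 3 is Bm, whereas Bb comes from G minor. It is labeled bIII. Eb (Eb–G–Bb) is not: scale degree 6 in G major carries Em (vi). In G minor the chord on that degree is Eb, so here it functions as bVI, borrowed from the parallel minor.

bIII, bVI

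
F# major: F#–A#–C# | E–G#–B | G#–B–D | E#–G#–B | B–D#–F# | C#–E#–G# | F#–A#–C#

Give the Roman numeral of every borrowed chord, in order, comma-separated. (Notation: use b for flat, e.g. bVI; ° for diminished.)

bVII, ii°

The diatonic triads in F# major are F#, G#m, A#m, B, C#, D#m, E#dim. Of the given chords, F#–A#–C# = F#, E#–G#–B = E#dim, B–D#–F# = B and C#–E#–G# = C# are diatonic. But E–G#–B is foreign: the diatonic vii° on degree 7 is E#dim, whereas E comes from F# minor. It is labeled bVII. G#–B–D doesn't fit — on degree 2 F# major would have G#m (ii). G#dim is the degree-2 chord of F# minor, so it is the borrowed ii°.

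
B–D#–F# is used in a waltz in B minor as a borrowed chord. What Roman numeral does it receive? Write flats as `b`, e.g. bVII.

I

B is scale degree 1 in B minor. Diatonically B minor has Bm (i) on that degree; B–D#–F# is instead the major chord native to B major, so it takes the label I.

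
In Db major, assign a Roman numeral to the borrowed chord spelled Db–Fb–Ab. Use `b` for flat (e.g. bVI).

The root Db is the diatonic 1st degree of Db major; the borrowing shows in the chord quality. The diatonic chord on degree 1 would be Db (I), but Db–Fb–Ab is the minor chord from Db minor. As a borrowed chord it is labeled i.

i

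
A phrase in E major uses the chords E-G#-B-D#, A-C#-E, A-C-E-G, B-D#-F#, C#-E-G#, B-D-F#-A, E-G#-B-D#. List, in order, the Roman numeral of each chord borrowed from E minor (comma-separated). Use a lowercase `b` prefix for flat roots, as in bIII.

E major has the diatonic set E, F#m, G#m, A, B, C#m, D#dim. E–G#–B–D# = Emaj7, A–C#–E = A, B–D#–F# = B and C#–E–G# = C#m are all diatonic. But A–C–E–G is foreign: the diatonic IV on degree 4 is A, whereas Am7 comes from E minor. It is labeled iv7. But B–D–F#–A is foreign: the diatonic V on degree 5 is B, whereas Bm7 comes from E minor. It is labeled v7.

iv7, v7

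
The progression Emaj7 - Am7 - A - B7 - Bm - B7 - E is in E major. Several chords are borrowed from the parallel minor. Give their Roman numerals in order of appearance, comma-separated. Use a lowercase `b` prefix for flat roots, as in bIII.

iv7, v

In E major the diatonic chords are E, F#m, G#m, A, B, C#m, D#dim. Emaj7, A, B7 and E are all diatonic. But Am7 (A–C–E–G) is foreign: the diatonic IV on degree 4 is A, whereas Am7 comes from E minor. It is labeled iv7. Bm (B–D–F#) is not: scale degree 5 in E major carries B (V). In E minor the chord on that degree is Bm, so here it functions as v, borrowed from the parallel minor.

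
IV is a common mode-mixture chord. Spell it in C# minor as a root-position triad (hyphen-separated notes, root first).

F#-A#-C#

IV is built on scale degree 4, which is F# in both C# minor and its parallel. In C# major the chord on F# is F#–A#–C#.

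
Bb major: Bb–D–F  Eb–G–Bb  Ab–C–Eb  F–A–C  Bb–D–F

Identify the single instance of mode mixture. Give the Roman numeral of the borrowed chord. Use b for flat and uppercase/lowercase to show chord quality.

bVII

Bb major has the diatonic set Bb, Cm, Dm, Eb, F, Gm, Adim. Bb–D–F = Bb, Eb–G–Bb = Eb and F–A–C = F are all diatonic. Ab–C–Eb doesn't fit — on degree 7 Bb major would have Adim (vii°). Ab is the degree-7 chord of Bb minor, so it is the borrowed bVII.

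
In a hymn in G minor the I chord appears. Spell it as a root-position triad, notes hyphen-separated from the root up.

The root, G, is scale degree 1 — the same note in G minor and G major; only the chord quality changes. In G major the chord on G is G–B–D.

G-B-D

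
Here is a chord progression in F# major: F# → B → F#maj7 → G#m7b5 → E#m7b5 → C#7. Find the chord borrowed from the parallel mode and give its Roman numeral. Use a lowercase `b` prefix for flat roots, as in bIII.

The diatonic triads in F# major are F#, G#m, A#m, B, C#, D#m, E#dim. F#, B, F#maj7, E#m7b5 and C#7 are all diatonic. G#m7b5 (G#–B–D–F#) is not: scale degree 2 in F# major carries G#m (ii). In F# minor the chord on that degree is G#m7b5, so here it functions as iiø7, borrowed from the parallel minor.

iiø7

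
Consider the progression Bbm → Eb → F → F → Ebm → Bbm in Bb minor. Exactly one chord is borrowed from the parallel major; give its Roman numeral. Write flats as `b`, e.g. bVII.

The diatonic triads in Bb minor (with V from harmonic minor) are Bbm, Cdim, Db, Ebm, F, Gb, Ab. Of the given chords, Bbm, F and Ebm are diatonic. But Eb (Eb–G–Bb) is foreign: the diatonic iv on degree 4 is Ebm, whereas Eb comes from Bb major. It is labeled IV.

IV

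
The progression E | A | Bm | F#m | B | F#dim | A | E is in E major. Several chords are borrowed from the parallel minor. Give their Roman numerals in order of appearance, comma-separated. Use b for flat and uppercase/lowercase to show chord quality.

v, ii°

In E major the diatonic chords are E, F#m, G#m, A, B, C#m, D#dim. Of the given chords, E, A, F#m and B are diatonic. But Bm (B–D–F#) is foreign: the diatonic V on degree 5 is B, whereas Bm comes from E minor. It is labeled v. F#dim (F#–A–C) doesn't fit — on degree 2 E major would have F#m (ii). F#dim is the degree-2 chord of E minor, so it is the borrowed ii°.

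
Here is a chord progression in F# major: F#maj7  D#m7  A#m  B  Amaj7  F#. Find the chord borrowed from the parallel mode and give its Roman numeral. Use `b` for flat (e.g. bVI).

The diatonic triads in F# major are F#, G#m, A#m, B, C#, D#m, E#dim. F#maj7, D#m7, A#m, B and F# all belong to that set. But Amaj7 (A–C#–E–G#) is foreign: the diatonic iii on degree 3 is A#m, whereas Amaj7 comes from F# minor. It is labeled bIIImaj7.

bIIImaj7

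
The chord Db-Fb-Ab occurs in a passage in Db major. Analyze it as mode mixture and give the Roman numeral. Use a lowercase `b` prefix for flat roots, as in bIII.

Db is scale degree 1 in Db major. Diatonically Db major has Db (I) on that degree; Db–Fb–Ab is instead the minor chord native to Db minor, so it takes the label i.

i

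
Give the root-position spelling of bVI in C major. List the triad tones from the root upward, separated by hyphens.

Ab-C-Eb

bVI is built on the lowered scale degree 6. In C major degree 6 is A; lowered it becomes Ab. In C minor the chord on Ab is Ab–C–Eb.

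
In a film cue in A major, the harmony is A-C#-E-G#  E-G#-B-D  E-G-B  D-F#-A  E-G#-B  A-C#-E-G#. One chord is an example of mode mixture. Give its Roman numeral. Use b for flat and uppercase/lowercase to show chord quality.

v

In A major the diatonic chords are A, Bm, C#m, D, E, F#m, G#dim. A–C#–E–G# = Amaj7, E–G#–B–D = E7, D–F#–A = D and E–G#–B = E are all diatonic. E–G–B doesn't fit — on degree 5 A major would have E (V). Em is the degree-5 chord of A minor, so it is the borrowed v.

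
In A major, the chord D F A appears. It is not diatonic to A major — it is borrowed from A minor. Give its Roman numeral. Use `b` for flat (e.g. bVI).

The root D is the diatonic 4th degree of A major; the borrowing shows in the chord quality. D–F–A is a minor chord — the form found in A minor, not the diatonic IV (D). Borrowed into A major it is written iv.

iv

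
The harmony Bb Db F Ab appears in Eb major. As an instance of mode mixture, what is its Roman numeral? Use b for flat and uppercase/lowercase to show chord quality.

v7

Bb is scale degree 5 in Eb major. Diatonically Eb major has Bb (V) on that degree; Bb–Db–F–Ab is instead the minor-seventh chord native to Eb minor, so it takes the label v7.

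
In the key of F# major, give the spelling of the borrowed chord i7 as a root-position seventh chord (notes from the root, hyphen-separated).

i7 is built on scale degree 1, which is F# in both F# major and its parallel. Stacking thirds in F# minor on F# gives F#–A–C#–E.

F#-A-C#-E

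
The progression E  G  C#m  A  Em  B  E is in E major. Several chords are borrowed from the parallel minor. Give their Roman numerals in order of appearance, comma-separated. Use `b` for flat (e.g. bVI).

E major has the diatonic set E, F#m, G#m, A, B, C#m, D#dim. Of the given chords, E, C#m, A and B are diatonic. G (G–B–D) doesn't fit — on degree 3 E major would have G#m (iii). G is the degree-3 chord of E minor, so it is the borrowed bIII. But Em (E–G–B) is foreign: the diatonic I on degree 1 is E, whereas Em comes from E minor. It is labeled i.

bIII, i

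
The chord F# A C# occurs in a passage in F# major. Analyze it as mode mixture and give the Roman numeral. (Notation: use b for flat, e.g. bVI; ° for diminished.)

The root F# is the diatonic 1st degree of F# major; the borrowing shows in the chord quality. The diatonic chord on degree 1 would be F# (I), but F#–A–C# is the minor chord from F# minor. As a borrowed chord it is labeled i.

i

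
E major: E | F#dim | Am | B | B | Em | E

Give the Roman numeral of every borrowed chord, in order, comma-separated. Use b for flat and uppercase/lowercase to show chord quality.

E major has the diatonic set E, F#m, G#m, A, B, C#m, D#dim. E and B are both diatonic. F#dim (F#–A–C) doesn't fit — on degree 2 E major would have F#m (ii). F#dim is the degree-2 chord of E minor, so it is the borrowed ii°. Am (A–C–E) is not: scale degree 4 in E major carries A (IV). In E minor the chord on that degree is Am, so here it functions as iv, borrowed from the parallel minor. Em (E–G–B) doesn't fit — on degree 1 E major would have E (I). Em is the degree-1 chord of E minor, so it is the borrowed i.

ii°, iv, i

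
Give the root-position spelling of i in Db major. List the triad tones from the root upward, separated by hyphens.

i is built on scale degree 1, which is Db in both Db major and its parallel. In Db minor the chord on Db is Db–Fb–Ab.

Db-Fb-Ab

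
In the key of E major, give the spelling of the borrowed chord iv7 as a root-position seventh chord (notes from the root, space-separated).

iv7 is built on scale degree 4, which is A in both E major and its parallel. Building the minor-seventh chord from the parallel minor on A: A–C–E–G.

A C E G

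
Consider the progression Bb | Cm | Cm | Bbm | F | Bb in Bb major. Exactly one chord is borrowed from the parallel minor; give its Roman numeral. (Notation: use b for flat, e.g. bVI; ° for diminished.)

In Bb major the diatonic chords are Bb, Cm, Dm, Eb, F, Gm, Adim. Bb, Cm and F all belong to that set. Bbm (Bb–Db–F) is not: scale degree 1 in Bb major carries Bb (I). In Bb minor the chord on that degree is Bbm, so here it functions as i, borrowed from the parallel minor.

i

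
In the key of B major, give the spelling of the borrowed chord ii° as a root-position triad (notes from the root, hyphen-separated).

C#-E-G

The root, C#, is scale degree 2 — the same note in B major and B minor; only the chord quality changes. Stacking thirds in B minor on C# gives C#–E–G.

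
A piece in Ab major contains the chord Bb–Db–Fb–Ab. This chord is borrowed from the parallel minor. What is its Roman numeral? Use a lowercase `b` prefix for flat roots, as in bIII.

The root Bb is the diatonic 2nd degree of Ab major; the borrowing shows in the chord quality. Diatonically Ab major has Bbm (ii) on that degree; Bb–Db–Fb–Ab is instead the half-diminished-seventh chord native to Ab minor, so it takes the label iiø7.

iiø7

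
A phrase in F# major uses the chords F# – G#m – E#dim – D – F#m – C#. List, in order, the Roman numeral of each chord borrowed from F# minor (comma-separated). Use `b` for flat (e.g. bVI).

F# major has the diatonic set F#, G#m, A#m, B, C#, D#m, E#dim. F#, G#m, E#dim and C# are all diatonic. But D (D–F#–A) is foreign: the diatonic vi on degree 6 is D#m, whereas D comes from F# minor. It is labeled bVI. But F#m (F#–A–C#) is foreign: the diatonic I on degree 1 is F#, whereas F#m comes from F# minor. It is labeled i.

bVI, i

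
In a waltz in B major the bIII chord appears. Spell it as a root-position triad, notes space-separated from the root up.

D F# A

The root of bIII is the lowered 3rd degree: D# becomes D. Building the major chord from the parallel minor on D: D–F#–A.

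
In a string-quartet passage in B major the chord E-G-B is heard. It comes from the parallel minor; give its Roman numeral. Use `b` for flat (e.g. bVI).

iv

The root E is the diatonic 4th degree of B major; the borrowing shows in the chord quality. The diatonic chord on degree 4 would be E (IV), but E–G–B is the minor chord from B minor. As a borrowed chord it is labeled iv.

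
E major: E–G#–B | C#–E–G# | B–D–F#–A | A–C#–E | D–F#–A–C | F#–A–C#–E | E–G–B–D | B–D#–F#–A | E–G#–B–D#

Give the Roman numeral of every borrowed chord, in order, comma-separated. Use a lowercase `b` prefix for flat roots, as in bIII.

E major has the diatonic set E, F#m, G#m, A, B, C#m, D#dim. E–G#–B = E, C#–E–G# = C#m, A–C#–E = A, F#–A–C#–E = F#m7, B–D#–F#–A = B7 and E–G#–B–D# = Emaj7 are all diatonic. B–D–F#–A is not: scale degree 5 in E major carries B (V). In E minor the chord on that degree is Bm7, so here it functions as v7, borrowed from the parallel minor. D–F#–A–C is not: scale degree 7 in E major carries D#dim (vii°). In E minor the chord on that degree is D7, so here it functions as bVII7, borrowed from the parallel minor. E–G–B–D is not: scale degree 1 in E major carries E (I). In E minor the chord on that degree is Em7, so here it functions as i7, borrowed from the parallel minor.

v7, bVII7, i7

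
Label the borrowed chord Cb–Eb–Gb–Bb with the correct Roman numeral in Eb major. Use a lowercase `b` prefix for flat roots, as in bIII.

The root Cb is the lowered 6th scale degree — diatonically Eb major has C there. Cb–Eb–Gb–Bb is a major-seventh chord — the form found in Eb minor, not the diatonic vi (Cm). Borrowed into Eb major it is written bVImaj7.

bVImaj7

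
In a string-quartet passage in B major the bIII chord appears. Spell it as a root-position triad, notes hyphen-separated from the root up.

bIII is built on the lowered scale degree 3. In B major degree 3 is D#; lowered it becomes D. Stacking thirds in B minor on D gives D–F#–A.

D-F#-A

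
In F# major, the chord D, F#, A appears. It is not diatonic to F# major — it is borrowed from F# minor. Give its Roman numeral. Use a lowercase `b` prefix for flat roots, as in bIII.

In F# major scale degree 6 is D#; D is its lowered form, from F# minor. Diatonically F# major has D#m (vi) on that degree; D–F#–A is instead the major chord native to F# minor, so it takes the label bVI.

bVI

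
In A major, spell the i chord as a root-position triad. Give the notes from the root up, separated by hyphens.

i is built on scale degree 1, which is A in both A major and its parallel. In A minor the chord on A is A–C–E.

A-C-E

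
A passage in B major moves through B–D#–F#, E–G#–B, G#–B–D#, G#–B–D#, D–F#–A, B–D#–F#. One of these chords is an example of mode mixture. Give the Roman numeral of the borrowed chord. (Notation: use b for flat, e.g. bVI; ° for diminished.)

bIII

In B major the diatonic chords are B, C#m, D#m, E, F#, G#m, A#dim. B–D#–F# = B, E–G#–B = E and G#–B–D# = G#m all belong to that set. But D–F#–A is foreign: the diatonic iii on degree 3 is D#m, whereas D comes from B minor. It is labeled bIII.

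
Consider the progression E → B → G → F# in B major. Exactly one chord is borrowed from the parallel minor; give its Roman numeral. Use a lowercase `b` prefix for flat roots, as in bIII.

In B major the diatonic chords are B, C#m, D#m, E, F#, G#m, A#dim. Of the given chords, E, B and F# are diatonic. G (G–B–D) doesn't fit — on degree 6 B major would have G#m (vi). G is the degree-6 chord of B minor, so it is the borrowed bVI.

bVI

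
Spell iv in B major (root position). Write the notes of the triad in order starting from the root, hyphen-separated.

E-G-B

The root, E, is scale degree 4 — the same note in B major and B minor; only the chord quality changes. Building the minor chord from the parallel minor on E: E–G–B.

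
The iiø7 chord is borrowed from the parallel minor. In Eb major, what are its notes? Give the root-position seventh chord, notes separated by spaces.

iiø7 is built on scale degree 2, which is F in both Eb major and its parallel. Stacking thirds in Eb minor on F gives F–Ab–Cb–Eb.

F Ab Cb Eb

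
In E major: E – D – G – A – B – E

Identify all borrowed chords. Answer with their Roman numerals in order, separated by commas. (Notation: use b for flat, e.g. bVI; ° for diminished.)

In E major the diatonic chords are E, F#m, G#m, A, B, C#m, D#dim. Of the given chords, E, A and B are diatonic. D (D–F#–A) doesn't fit — on degree 7 E major would have D#dim (vii°). D is the degree-7 chord of E minor, so it is the borrowed bVII. G (G–B–D) is not: scale degree 3 in E major carries G#m (iii). In E minor the chord on that degree is G, so here it functions as bIII, borrowed from the parallel minor.

bVII, bIII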